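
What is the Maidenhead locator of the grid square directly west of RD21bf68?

RD21bf58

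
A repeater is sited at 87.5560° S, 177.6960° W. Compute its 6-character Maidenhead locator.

AA12dk

Shift to the Maidenhead origin (180°W, 90°S): lon 2.3040, lat 2.4440.
Field: 2.3040/20 → 0 → A, 2.4440/10 → 0 → A; chars AA.
Square: 2.3040/2 → 1, 2.4440/1 → 2; chars 12.
Subsquare: 0.3040/0.0833333 → 3 → d, 0.4440/0.0416667 → 10 → k; chars dk.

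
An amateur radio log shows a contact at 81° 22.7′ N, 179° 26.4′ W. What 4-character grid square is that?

AR01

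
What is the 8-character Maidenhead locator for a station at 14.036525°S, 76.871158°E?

MH85kx41

Shift to the Maidenhead origin (180°W, 90°S): lon 256.87116, lat 75.96348.
Field: lon ⌊256.87116/20⌋ = 12 → M; lat ⌊75.96348/10⌋ = 7 → H.
Square: lon ⌊16.87116/2⌋ = 8; lat ⌊5.96348/1⌋ = 5.
Subsquare: lon ⌊0.87116/0.0833333⌋ = 10 → k; lat ⌊0.96348/0.0416667⌋ = 23 → x.
Extended square: lon ⌊0.03782/0.00833333⌋ = 4; lat ⌊0.00514/0.00416667⌋ = 1.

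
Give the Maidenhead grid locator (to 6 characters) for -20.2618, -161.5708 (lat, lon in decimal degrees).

AG99fr

Offset from 180°W / 90°S: lon 18.4292°, lat 69.7382°.
Field: 18.4292/20 → 0 → A, 69.7382/10 → 6 → G; chars AG.
Square: 18.4292/2 → 9, 9.7382/1 → 9; chars 99.
Subsquare: 0.4292/0.0833333 → 5 → f, 0.7382/0.0416667 → 17 → r; chars fr.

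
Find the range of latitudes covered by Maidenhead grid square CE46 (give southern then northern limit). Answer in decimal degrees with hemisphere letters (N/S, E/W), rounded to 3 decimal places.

Field C=2, E=4: +2·20° lon, +4·10° lat → SW at lon -140°, lat -50°.
Square 4, 6: +4·2° lon, +6·1° lat → SW at lon -132°, lat -44°.
Cell spans 2° lon × 1° lat.
south 44.000° S, north 43.000° S.

44.000° S, 43.000° S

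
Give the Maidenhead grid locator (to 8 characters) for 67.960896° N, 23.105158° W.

Shift to the Maidenhead origin (180°W, 90°S): lon 156.89484, lat 157.96090.
Field: lon ⌊156.89484/20⌋ = 7 → H; lat ⌊157.96090/10⌋ = 15 → P.
Square: lon ⌊16.89484/2⌋ = 8; lat ⌊7.96090/1⌋ = 7.
Subsquare: lon ⌊0.89484/0.0833333⌋ = 10 → k; lat ⌊0.96090/0.0416667⌋ = 23 → x.
Extended square: lon ⌊0.06151/0.00833333⌋ = 7; lat ⌊0.00256/0.00416667⌋ = 0.

HP87kx70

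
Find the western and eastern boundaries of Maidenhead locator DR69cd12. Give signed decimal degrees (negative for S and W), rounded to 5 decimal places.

Field D=3, R=17: +3·20° lon, +17·10° lat → SW at lon -120°, lat 80°.
Square 6, 9: +6·2° lon, +9·1° lat → SW at lon -108°, lat 89°.
Subsquare c=2, d=3: +2·0.0833333° lon, +3·0.0416667° lat → SW at lon -107.833°, lat 89.125°.
Extended square 1, 2: +1·0.00833333° lon, +2·0.00416667° lat → SW at lon -107.825°, lat 89.1333°.
Cell spans 0.00833333° lon × 0.00416667° lat.
west -107.82500, east -107.81667.

-107.82500, -107.81667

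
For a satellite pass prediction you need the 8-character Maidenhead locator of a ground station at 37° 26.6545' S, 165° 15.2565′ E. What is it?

Offset from 180°W / 90°S: lon 345.25428°, lat 52.55576°.
Field: 345.25428/20 → 17 → R, 52.55576/10 → 5 → F; chars RF.
Square: 5.25428/2 → 2, 2.55576/1 → 2; chars 22.
Subsquare: 1.25428/0.0833333 → 15 → p, 0.55576/0.0416667 → 13 → n; chars pn.
Extended square: 0.00428/0.00833333 → 0, 0.01409/0.00416667 → 3; chars 03.

RF22pn03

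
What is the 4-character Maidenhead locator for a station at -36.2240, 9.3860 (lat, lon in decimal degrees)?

Offset from 180°W / 90°S: lon 189.39°, lat 53.78°.
Field: 189.39/20 → 9 → J, 53.78/10 → 5 → F; chars JF.
Square: 9.39/2 → 4, 3.78/1 → 3; chars 43.

JF43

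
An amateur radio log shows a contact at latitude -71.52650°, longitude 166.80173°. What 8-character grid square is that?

RB38jl63

Add 180° to longitude and 90° to latitude: 346.80173, 18.47350.
Field (20°×10°, letters A–R): 346.80173/20 → 17 → R, 18.47350/10 → 1 → B; chars RB.
Square (2°×1°, digits 0–9): 6.80173/2 → 3, 8.47350/1 → 8; chars 38.
Subsquare (5′×2.5′, letters a–x): 0.80173/0.0833333 → 9 → j, 0.47350/0.0416667 → 11 → l; chars jl.
Extended square (30″×15″, digits 0–9): 0.05173/0.00833333 → 6, 0.01517/0.00416667 → 3; chars 63.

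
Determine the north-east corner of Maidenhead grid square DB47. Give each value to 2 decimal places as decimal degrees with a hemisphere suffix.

72.00° S, 110.00° W

Field D=3, B=1: +3·20° lon, +1·10° lat → SW at lon -120°, lat -80°.
Square 4, 7: +4·2° lon, +7·1° lat → SW at lon -112°, lat -73°.
Cell spans 2° lon × 1° lat. NE corner is SW corner plus one full cell.
latitude 72.00° S, longitude 110.00° W.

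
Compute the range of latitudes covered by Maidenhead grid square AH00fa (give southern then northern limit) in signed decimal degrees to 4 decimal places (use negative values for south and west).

Field A=0, H=7: +0·20° lon, +7·10° lat → SW at lon -180°, lat -20°.
Square 0, 0: +0·2° lon, +0·1° lat → SW at lon -180°, lat -20°.
Subsquare f=5, a=0: +5·0.0833333° lon, +0·0.0416667° lat → SW at lon -179.583°, lat -20°.
Cell spans 0.0833333° lon × 0.0416667° lat.
south -20.0000, north -19.9583.

-20.0000, -19.9583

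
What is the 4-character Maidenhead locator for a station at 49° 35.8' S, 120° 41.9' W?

Offset from 180°W / 90°S: lon 59.30°, lat 40.40°.
Field (20°×10°, letters A–R): lon ⌊59.30/20⌋ = 2 → C; lat ⌊40.40/10⌋ = 4 → E.
Square (2°×1°, digits 0–9): lon ⌊19.30/2⌋ = 9; lat ⌊0.40/1⌋ = 0.

CE90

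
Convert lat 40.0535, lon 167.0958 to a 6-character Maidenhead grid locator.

Add 180° to longitude and 90° to latitude: 347.0958, 130.0535.
Field (20°×10°, letters A–R): lon ⌊347.0958/20⌋ = 17 → R; lat ⌊130.0535/10⌋ = 13 → N.
Square (2°×1°, digits 0–9): lon ⌊7.0958/2⌋ = 3; lat ⌊0.0535/1⌋ = 0.
Subsquare (5′×2.5′, letters a–x): lon ⌊1.0958/0.0833333⌋ = 13 → n; lat ⌊0.0535/0.0416667⌋ = 1 → b.

RN30nb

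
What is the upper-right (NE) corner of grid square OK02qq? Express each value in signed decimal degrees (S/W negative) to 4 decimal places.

12.7083, 101.4167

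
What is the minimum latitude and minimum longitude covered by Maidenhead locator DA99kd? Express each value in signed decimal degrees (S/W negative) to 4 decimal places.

Field D=3, A=0: +3·20° lon, +0·10° lat → SW at lon -120°, lat -90°.
Square 9, 9: +9·2° lon, +9·1° lat → SW at lon -102°, lat -81°.
Subsquare k=10, d=3: +10·0.0833333° lon, +3·0.0416667° lat → SW at lon -101.167°, lat -80.875°.
latitude -80.8750, longitude -101.1667.

-80.8750, -101.1667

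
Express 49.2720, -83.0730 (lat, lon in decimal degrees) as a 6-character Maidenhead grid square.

EN89lg

Shift to the Maidenhead origin (180°W, 90°S): lon 96.9270, lat 139.2720.
Field: lon ⌊96.9270/20⌋ = 4 → E; lat ⌊139.2720/10⌋ = 13 → N.
Square: lon ⌊16.9270/2⌋ = 8; lat ⌊9.2720/1⌋ = 9.
Subsquare: lon ⌊0.9270/0.0833333⌋ = 11 → l; lat ⌊0.2720/0.0416667⌋ = 6 → g.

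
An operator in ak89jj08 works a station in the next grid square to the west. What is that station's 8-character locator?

AK89ij98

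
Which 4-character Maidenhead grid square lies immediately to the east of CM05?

CM15

Longitude square 0; +1 → 1.
The latitude characters are unchanged.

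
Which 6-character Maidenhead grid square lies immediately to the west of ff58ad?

FF48xd

Longitude subsquare a = 0; −1 → -1, wraps to 23 = x, carry into square.
Longitude square 5; −1 → 4.
The latitude characters are unchanged.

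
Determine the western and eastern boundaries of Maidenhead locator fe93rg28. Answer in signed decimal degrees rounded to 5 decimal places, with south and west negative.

Field F=5, E=4: +5·20° lon, +4·10° lat → SW at lon -80°, lat -50°.
Square 9, 3: +9·2° lon, +3·1° lat → SW at lon -62°, lat -47°.
Subsquare r=17, g=6: +17·0.0833333° lon, +6·0.0416667° lat → SW at lon -60.5833°, lat -46.75°.
Extended square 2, 8: +2·0.00833333° lon, +8·0.00416667° lat → SW at lon -60.5667°, lat -46.7167°.
Cell spans 0.00833333° lon × 0.00416667° lat.
west -60.56667, east -60.55833.

-60.56667, -60.55833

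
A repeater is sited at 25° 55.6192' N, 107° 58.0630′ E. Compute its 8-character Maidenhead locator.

OL35xw62

Shift to the Maidenhead origin (180°W, 90°S): lon 287.96772, lat 115.92699.
Field (20°×10°, letters A–R): lon ⌊287.96772/20⌋ = 14 → O; lat ⌊115.92699/10⌋ = 11 → L.
Square (2°×1°, digits 0–9): lon ⌊7.96772/2⌋ = 3; lat ⌊5.92699/1⌋ = 5.
Subsquare (5′×2.5′, letters a–x): lon ⌊1.96772/0.0833333⌋ = 23 → x; lat ⌊0.92699/0.0416667⌋ = 22 → w.
Extended square (30″×15″, digits 0–9): lon ⌊0.05105/0.00833333⌋ = 6; lat ⌊0.01032/0.00416667⌋ = 2.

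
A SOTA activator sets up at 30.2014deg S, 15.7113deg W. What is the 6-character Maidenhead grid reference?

Shift to the Maidenhead origin (180°W, 90°S): lon 164.2887, lat 59.7986.
Field: lon ⌊164.2887/20⌋ = 8 → I; lat ⌊59.7986/10⌋ = 5 → F.
Square: lon ⌊4.2887/2⌋ = 2; lat ⌊9.7986/1⌋ = 9.
Subsquare: lon ⌊0.2887/0.0833333⌋ = 3 → d; lat ⌊0.7986/0.0416667⌋ = 19 → t.

IF29dt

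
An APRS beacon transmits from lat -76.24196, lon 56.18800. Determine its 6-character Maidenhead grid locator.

LB83cs

Shift to the Maidenhead origin (180°W, 90°S): lon 236.1880, lat 13.7580.
Field: 236.1880/20 → 11 → L, 13.7580/10 → 1 → B; chars LB.
Square: 16.1880/2 → 8, 3.7580/1 → 3; chars 83.
Subsquare: 0.1880/0.0833333 → 2 → c, 0.7580/0.0416667 → 18 → s; chars cs.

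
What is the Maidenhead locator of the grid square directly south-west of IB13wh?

Longitude subsquare w = 22; −1 → 21 = v.
Latitude subsquare h = 7; −1 → 6 = g.

IB13vg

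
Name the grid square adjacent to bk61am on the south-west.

Longitude subsquare a = 0; −1 → -1, wraps to 23 = x, carry into square.
Longitude square 6; −1 → 5.
Latitude subsquare m = 12; −1 → 11 = l.

BK51xl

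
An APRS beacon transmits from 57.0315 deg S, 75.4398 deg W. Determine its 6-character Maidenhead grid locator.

FD22gx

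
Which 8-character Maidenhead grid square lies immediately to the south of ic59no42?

IC59no41

Latitude extended square 2; −1 → 1.
The longitude characters are unchanged.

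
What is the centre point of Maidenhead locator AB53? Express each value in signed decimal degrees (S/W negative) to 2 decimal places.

-76.50, -169.00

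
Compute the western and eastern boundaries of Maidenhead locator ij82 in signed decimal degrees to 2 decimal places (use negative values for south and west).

-4.00, -2.00

Field I=8, J=9: +8·20° lon, +9·10° lat → SW at lon -20°, lat 0°.
Square 8, 2: +8·2° lon, +2·1° lat → SW at lon -4°, lat 2°.
Cell spans 2° lon × 1° lat.
west -4.00, east -2.00.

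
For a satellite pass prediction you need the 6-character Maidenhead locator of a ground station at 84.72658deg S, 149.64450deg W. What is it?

Shift to the Maidenhead origin (180°W, 90°S): lon 30.3555, lat 5.2734.
Field (20°×10°, letters A–R): lon ⌊30.3555/20⌋ = 1 → B; lat ⌊5.2734/10⌋ = 0 → A.
Square (2°×1°, digits 0–9): lon ⌊10.3555/2⌋ = 5; lat ⌊5.2734/1⌋ = 5.
Subsquare (5′×2.5′, letters a–x): lon ⌊0.3555/0.0833333⌋ = 4 → e; lat ⌊0.2734/0.0416667⌋ = 6 → g.

BA55eg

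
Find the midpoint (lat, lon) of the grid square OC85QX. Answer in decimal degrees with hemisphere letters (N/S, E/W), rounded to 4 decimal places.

64.0208° S, 117.3750° E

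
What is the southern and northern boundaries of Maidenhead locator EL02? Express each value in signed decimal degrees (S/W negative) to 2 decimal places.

22.00, 23.00

Field E=4, L=11: +4·20° lon, +11·10° lat → SW at lon -100°, lat 20°.
Square 0, 2: +0·2° lon, +2·1° lat → SW at lon -100°, lat 22°.
Cell spans 2° lon × 1° lat.
south 22.00, north 23.00.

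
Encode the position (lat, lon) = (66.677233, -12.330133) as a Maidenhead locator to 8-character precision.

IP36uq02

Offset from 180°W / 90°S: lon 167.66987°, lat 156.67723°.
Field: 167.66987/20 → 8 → I, 156.67723/10 → 15 → P; chars IP.
Square: 7.66987/2 → 3, 6.67723/1 → 6; chars 36.
Subsquare: 1.66987/0.0833333 → 20 → u, 0.67723/0.0416667 → 16 → q; chars uq.
Extended square: 0.00320/0.00833333 → 0, 0.01057/0.00416667 → 2; chars 02.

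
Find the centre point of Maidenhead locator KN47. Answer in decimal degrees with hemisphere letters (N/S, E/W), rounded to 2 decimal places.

Field K=10, N=13: +10·20° lon, +13·10° lat → SW at lon 20°, lat 40°.
Square 4, 7: +4·2° lon, +7·1° lat → SW at lon 28°, lat 47°.
Cell spans 2° lon × 1° lat. Centre is SW corner plus half of each.
latitude 47.50° N, longitude 29.00° E.

47.50° N, 29.00° E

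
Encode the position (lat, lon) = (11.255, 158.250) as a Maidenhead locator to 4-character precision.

Shift to the Maidenhead origin (180°W, 90°S): lon 338.25, lat 101.25.
Field: lon ⌊338.25/20⌋ = 16 → Q; lat ⌊101.25/10⌋ = 10 → K.
Square: lon ⌊18.25/2⌋ = 9; lat ⌊1.25/1⌋ = 1.

QK91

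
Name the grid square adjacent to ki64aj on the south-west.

KI54xi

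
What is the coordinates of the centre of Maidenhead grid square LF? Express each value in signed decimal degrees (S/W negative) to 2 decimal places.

Field L=11, F=5: +11·20° lon, +5·10° lat → SW at lon 40°, lat -40°.
Cell spans 20° lon × 10° lat. Centre is SW corner plus half of each.
latitude -35.00, longitude 50.00.

-35.00, 50.00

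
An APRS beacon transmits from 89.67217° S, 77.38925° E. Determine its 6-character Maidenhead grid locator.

Offset from 180°W / 90°S: lon 257.3893°, lat 0.3278°.
Field: 257.3893/20 → 12 → M, 0.3278/10 → 0 → A; chars MA.
Square: 17.3893/2 → 8, 0.3278/1 → 0; chars 80.
Subsquare: 1.3893/0.0833333 → 16 → q, 0.3278/0.0416667 → 7 → h; chars qh.

MA80qh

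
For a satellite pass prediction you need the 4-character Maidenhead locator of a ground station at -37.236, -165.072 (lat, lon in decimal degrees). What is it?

AF72

Add 180° to longitude and 90° to latitude: 14.93, 52.76.
Field: lon ⌊14.93/20⌋ = 0 → A; lat ⌊52.76/10⌋ = 5 → F.
Square: lon ⌊14.93/2⌋ = 7; lat ⌊2.76/1⌋ = 2.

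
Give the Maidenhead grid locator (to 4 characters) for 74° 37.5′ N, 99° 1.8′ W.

EQ04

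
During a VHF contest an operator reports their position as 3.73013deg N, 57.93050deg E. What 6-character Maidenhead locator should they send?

LJ83xr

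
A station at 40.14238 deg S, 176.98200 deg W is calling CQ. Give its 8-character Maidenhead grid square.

AE19mu25

Add 180° to longitude and 90° to latitude: 3.01800, 49.85762.
Field: lon ⌊3.01800/20⌋ = 0 → A; lat ⌊49.85762/10⌋ = 4 → E.
Square: lon ⌊3.01800/2⌋ = 1; lat ⌊9.85762/1⌋ = 9.
Subsquare: lon ⌊1.01800/0.0833333⌋ = 12 → m; lat ⌊0.85762/0.0416667⌋ = 20 → u.
Extended square: lon ⌊0.01800/0.00833333⌋ = 2; lat ⌊0.02429/0.00416667⌋ = 5.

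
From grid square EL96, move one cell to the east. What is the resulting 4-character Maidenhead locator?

Longitude square 9; +1 → 10, wraps to 0, carry into field.
Longitude field E = 4; +1 → 5 = F.
The latitude characters are unchanged.

FL06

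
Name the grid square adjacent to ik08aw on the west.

Longitude subsquare a = 0; −1 → -1, wraps to 23 = x, carry into square.
Longitude square 0; −1 → -1, wraps to 9, carry into field.
Longitude field I = 8; −1 → 7 = H.
The latitude characters are unchanged.

HK98xw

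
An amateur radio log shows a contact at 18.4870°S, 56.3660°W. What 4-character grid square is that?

GH11

Offset from 180°W / 90°S: lon 123.63°, lat 71.51°.
Field: lon ⌊123.63/20⌋ = 6 → G; lat ⌊71.51/10⌋ = 7 → H.
Square: lon ⌊3.63/2⌋ = 1; lat ⌊1.51/1⌋ = 1.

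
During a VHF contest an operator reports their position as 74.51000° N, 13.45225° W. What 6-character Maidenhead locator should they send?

Add 180° to longitude and 90° to latitude: 166.5478, 164.5100.
Field: 166.5478/20 → 8 → I, 164.5100/10 → 16 → Q; chars IQ.
Square: 6.5478/2 → 3, 4.5100/1 → 4; chars 34.
Subsquare: 0.5478/0.0833333 → 6 → g, 0.5100/0.0416667 → 12 → m; chars gm.

IQ34gm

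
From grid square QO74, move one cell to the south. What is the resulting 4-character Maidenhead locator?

QO73

Latitude square 4; −1 → 3.
The longitude characters are unchanged.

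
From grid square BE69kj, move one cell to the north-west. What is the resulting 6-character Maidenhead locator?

Longitude subsquare k = 10; −1 → 9 = j.
Latitude subsquare j = 9; +1 → 10 = k.

BE69jk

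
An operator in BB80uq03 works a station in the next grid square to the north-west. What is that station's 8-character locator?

BB80tq94

Longitude extended square 0; −1 → -1, wraps to 9, carry into subsquare.
Longitude subsquare u = 20; −1 → 19 = t.
Latitude extended square 3; +1 → 4.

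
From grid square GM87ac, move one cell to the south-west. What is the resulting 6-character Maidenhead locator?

GM77xb

Longitude subsquare a = 0; −1 → -1, wraps to 23 = x, carry into square.
Longitude square 8; −1 → 7.
Latitude subsquare c = 2; −1 → 1 = b.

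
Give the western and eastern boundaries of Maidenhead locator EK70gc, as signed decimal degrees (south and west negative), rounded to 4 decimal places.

Field E=4, K=10: +4·20° lon, +10·10° lat → SW at lon -100°, lat 10°.
Square 7, 0: +7·2° lon, +0·1° lat → SW at lon -86°, lat 10°.
Subsquare g=6, c=2: +6·0.0833333° lon, +2·0.0416667° lat → SW at lon -85.5°, lat 10.0833°.
Cell spans 0.0833333° lon × 0.0416667° lat.
west -85.5000, east -85.4167.

-85.5000, -85.4167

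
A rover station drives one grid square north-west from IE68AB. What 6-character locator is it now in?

IE58xc

Longitude subsquare a = 0; −1 → -1, wraps to 23 = x, carry into square.
Longitude square 6; −1 → 5.
Latitude subsquare b = 1; +1 → 2 = c.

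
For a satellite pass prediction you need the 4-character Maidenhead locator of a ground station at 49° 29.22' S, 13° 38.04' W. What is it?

Offset from 180°W / 90°S: lon 166.37°, lat 40.51°.
Field (20°×10°, letters A–R): lon ⌊166.37/20⌋ = 8 → I; lat ⌊40.51/10⌋ = 4 → E.
Square (2°×1°, digits 0–9): lon ⌊6.37/2⌋ = 3; lat ⌊0.51/1⌋ = 0.

IE30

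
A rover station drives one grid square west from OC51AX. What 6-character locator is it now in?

OC41xx

Longitude subsquare a = 0; −1 → -1, wraps to 23 = x, carry into square.
Longitude square 5; −1 → 4.
The latitude characters are unchanged.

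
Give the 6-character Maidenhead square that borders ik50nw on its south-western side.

Longitude subsquare n = 13; −1 → 12 = m.
Latitude subsquare w = 22; −1 → 21 = v.

IK50mv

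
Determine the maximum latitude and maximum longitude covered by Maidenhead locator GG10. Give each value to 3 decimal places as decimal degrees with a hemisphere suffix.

29.000° S, 56.000° W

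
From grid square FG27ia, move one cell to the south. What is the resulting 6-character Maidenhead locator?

Latitude subsquare a = 0; −1 → -1, wraps to 23 = x, carry into square.
Latitude square 7; −1 → 6.
The longitude characters are unchanged.

FG26ix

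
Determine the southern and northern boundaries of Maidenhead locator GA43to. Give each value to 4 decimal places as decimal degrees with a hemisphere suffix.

86.4167° S, 86.3750° S

Field G=6, A=0: +6·20° lon, +0·10° lat → SW at lon -60°, lat -90°.
Square 4, 3: +4·2° lon, +3·1° lat → SW at lon -52°, lat -87°.
Subsquare t=19, o=14: +19·0.0833333° lon, +14·0.0416667° lat → SW at lon -50.4167°, lat -86.4167°.
Cell spans 0.0833333° lon × 0.0416667° lat.
south 86.4167° S, north 86.3750° S.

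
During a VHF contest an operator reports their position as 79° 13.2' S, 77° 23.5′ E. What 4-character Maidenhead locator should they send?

Offset from 180°W / 90°S: lon 257.39°, lat 10.78°.
Field (20°×10°, letters A–R): lon ⌊257.39/20⌋ = 12 → M; lat ⌊10.78/10⌋ = 1 → B.
Square (2°×1°, digits 0–9): lon ⌊17.39/2⌋ = 8; lat ⌊0.78/1⌋ = 0.

MB80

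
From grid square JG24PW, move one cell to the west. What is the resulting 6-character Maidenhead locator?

JG24ow

Longitude subsquare p = 15; −1 → 14 = o.
The latitude characters are unchanged.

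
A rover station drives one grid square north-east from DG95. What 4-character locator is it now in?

Longitude square 9; +1 → 10, wraps to 0, carry into field.
Longitude field D = 3; +1 → 4 = E.
Latitude square 5; +1 → 6.

EG06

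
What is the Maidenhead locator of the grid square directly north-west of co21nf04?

Longitude extended square 0; −1 → -1, wraps to 9, carry into subsquare.
Longitude subsquare n = 13; −1 → 12 = m.
Latitude extended square 4; +1 → 5.

CO21mf95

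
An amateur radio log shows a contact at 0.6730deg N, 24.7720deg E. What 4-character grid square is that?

Offset from 180°W / 90°S: lon 204.77°, lat 90.67°.
Field: lon ⌊204.77/20⌋ = 10 → K; lat ⌊90.67/10⌋ = 9 → J.
Square: lon ⌊4.77/2⌋ = 2; lat ⌊0.67/1⌋ = 0.

KJ20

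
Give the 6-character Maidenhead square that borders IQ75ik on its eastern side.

IQ75jk

Longitude subsquare i = 8; +1 → 9 = j.
The latitude characters are unchanged.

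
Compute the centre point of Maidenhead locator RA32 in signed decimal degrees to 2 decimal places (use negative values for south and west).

-87.50, 167.00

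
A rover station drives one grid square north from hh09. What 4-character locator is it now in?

HI00

Latitude square 9; +1 → 10, wraps to 0, carry into field.
Latitude field H = 7; +1 → 8 = I.
The longitude characters are unchanged.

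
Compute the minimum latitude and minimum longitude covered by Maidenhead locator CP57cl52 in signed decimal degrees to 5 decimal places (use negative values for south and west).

67.46667, -129.79167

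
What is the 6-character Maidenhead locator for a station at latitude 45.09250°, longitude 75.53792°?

MN75sc

Offset from 180°W / 90°S: lon 255.5379°, lat 135.0925°.
Field: 255.5379/20 → 12 → M, 135.0925/10 → 13 → N; chars MN.
Square: 15.5379/2 → 7, 5.0925/1 → 5; chars 75.
Subsquare: 1.5379/0.0833333 → 18 → s, 0.0925/0.0416667 → 2 → c; chars sc.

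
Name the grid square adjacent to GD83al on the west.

GD73xl

Longitude subsquare a = 0; −1 → -1, wraps to 23 = x, carry into square.
Longitude square 8; −1 → 7.
The latitude characters are unchanged.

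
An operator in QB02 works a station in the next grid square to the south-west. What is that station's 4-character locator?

PB91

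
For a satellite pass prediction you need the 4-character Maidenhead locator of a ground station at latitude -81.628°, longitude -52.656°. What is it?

Offset from 180°W / 90°S: lon 127.34°, lat 8.37°.
Field: lon ⌊127.34/20⌋ = 6 → G; lat ⌊8.37/10⌋ = 0 → A.
Square: lon ⌊7.34/2⌋ = 3; lat ⌊8.37/1⌋ = 8.

GA38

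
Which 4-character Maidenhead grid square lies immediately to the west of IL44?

Longitude square 4; −1 → 3.
The latitude characters are unchanged.

IL34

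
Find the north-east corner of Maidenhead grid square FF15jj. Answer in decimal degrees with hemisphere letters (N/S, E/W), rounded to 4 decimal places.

34.5833° S, 77.1667° W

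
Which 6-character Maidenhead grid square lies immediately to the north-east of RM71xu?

Longitude subsquare x = 23; +1 → 24, wraps to 0 = a, carry into square.
Longitude square 7; +1 → 8.
Latitude subsquare u = 20; +1 → 21 = v.

RM81av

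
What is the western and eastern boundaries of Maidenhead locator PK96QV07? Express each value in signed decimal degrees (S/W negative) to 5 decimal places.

Field P=15, K=10: +15·20° lon, +10·10° lat → SW at lon 120°, lat 10°.
Square 9, 6: +9·2° lon, +6·1° lat → SW at lon 138°, lat 16°.
Subsquare q=16, v=21: +16·0.0833333° lon, +21·0.0416667° lat → SW at lon 139.333°, lat 16.875°.
Extended square 0, 7: +0·0.00833333° lon, +7·0.00416667° lat → SW at lon 139.333°, lat 16.9042°.
Cell spans 0.00833333° lon × 0.00416667° lat.
west 139.33333, east 139.34167.

139.33333, 139.34167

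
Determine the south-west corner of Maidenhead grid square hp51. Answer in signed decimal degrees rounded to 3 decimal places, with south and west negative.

61.000, -30.000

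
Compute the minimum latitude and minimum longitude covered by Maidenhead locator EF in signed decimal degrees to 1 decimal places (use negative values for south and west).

-40.0, -100.0

Field E=4, F=5: +4·20° lon, +5·10° lat → SW at lon -100°, lat -40°.
latitude -40.0, longitude -100.0.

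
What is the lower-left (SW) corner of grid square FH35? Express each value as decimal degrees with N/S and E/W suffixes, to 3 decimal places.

Field F=5, H=7: +5·20° lon, +7·10° lat → SW at lon -80°, lat -20°.
Square 3, 5: +3·2° lon, +5·1° lat → SW at lon -74°, lat -15°.
latitude 15.000° S, longitude 74.000° W.

15.000° S, 74.000° W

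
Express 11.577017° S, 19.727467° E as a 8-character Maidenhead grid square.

JH98uk71

Add 180° to longitude and 90° to latitude: 199.72747, 78.42298.
Field: lon ⌊199.72747/20⌋ = 9 → J; lat ⌊78.42298/10⌋ = 7 → H.
Square: lon ⌊19.72747/2⌋ = 9; lat ⌊8.42298/1⌋ = 8.
Subsquare: lon ⌊1.72747/0.0833333⌋ = 20 → u; lat ⌊0.42298/0.0416667⌋ = 10 → k.
Extended square: lon ⌊0.06080/0.00833333⌋ = 7; lat ⌊0.00632/0.00416667⌋ = 1.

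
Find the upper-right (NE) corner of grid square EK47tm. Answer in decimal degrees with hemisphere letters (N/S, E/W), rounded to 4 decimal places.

17.5417° N, 90.3333° W

Field E=4, K=10: +4·20° lon, +10·10° lat → SW at lon -100°, lat 10°.
Square 4, 7: +4·2° lon, +7·1° lat → SW at lon -92°, lat 17°.
Subsquare t=19, m=12: +19·0.0833333° lon, +12·0.0416667° lat → SW at lon -90.4167°, lat 17.5°.
Cell spans 0.0833333° lon × 0.0416667° lat. NE corner is SW corner plus one full cell.
latitude 17.5417° N, longitude 90.3333° W.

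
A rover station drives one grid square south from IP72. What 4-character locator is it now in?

IP71

Latitude square 2; −1 → 1.
The longitude characters are unchanged.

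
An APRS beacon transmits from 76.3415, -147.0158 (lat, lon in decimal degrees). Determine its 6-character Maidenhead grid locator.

Add 180° to longitude and 90° to latitude: 32.9842, 166.3415.
Field (20°×10°, letters A–R): lon ⌊32.9842/20⌋ = 1 → B; lat ⌊166.3415/10⌋ = 16 → Q.
Square (2°×1°, digits 0–9): lon ⌊12.9842/2⌋ = 6; lat ⌊6.3415/1⌋ = 6.
Subsquare (5′×2.5′, letters a–x): lon ⌊0.9842/0.0833333⌋ = 11 → l; lat ⌊0.3415/0.0416667⌋ = 8 → i.

BQ66li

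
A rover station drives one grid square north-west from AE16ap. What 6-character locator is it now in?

AE06xq

Longitude subsquare a = 0; −1 → -1, wraps to 23 = x, carry into square.
Longitude square 1; −1 → 0.
Latitude subsquare p = 15; +1 → 16 = q.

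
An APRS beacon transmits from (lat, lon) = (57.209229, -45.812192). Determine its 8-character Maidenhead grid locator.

Offset from 180°W / 90°S: lon 134.18781°, lat 147.20923°.
Field: 134.18781/20 → 6 → G, 147.20923/10 → 14 → O; chars GO.
Square: 14.18781/2 → 7, 7.20923/1 → 7; chars 77.
Subsquare: 0.18781/0.0833333 → 2 → c, 0.20923/0.0416667 → 5 → f; chars cf.
Extended square: 0.02114/0.00833333 → 2, 0.00090/0.00416667 → 0; chars 20.

GO77cf20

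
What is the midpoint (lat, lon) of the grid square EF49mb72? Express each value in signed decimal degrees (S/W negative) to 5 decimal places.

Field E=4, F=5: +4·20° lon, +5·10° lat → SW at lon -100°, lat -40°.
Square 4, 9: +4·2° lon, +9·1° lat → SW at lon -92°, lat -31°.
Subsquare m=12, b=1: +12·0.0833333° lon, +1·0.0416667° lat → SW at lon -91°, lat -30.9583°.
Extended square 7, 2: +7·0.00833333° lon, +2·0.00416667° lat → SW at lon -90.9417°, lat -30.95°.
Cell spans 0.00833333° lon × 0.00416667° lat. Centre is SW corner plus half of each.
latitude -30.94792, longitude -90.93750.

-30.94792, -90.93750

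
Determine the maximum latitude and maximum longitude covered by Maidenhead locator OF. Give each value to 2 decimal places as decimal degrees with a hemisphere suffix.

30.00° S, 120.00° E

Field O=14, F=5: +14·20° lon, +5·10° lat → SW at lon 100°, lat -40°.
Cell spans 20° lon × 10° lat. NE corner is SW corner plus one full cell.
latitude 30.00° S, longitude 120.00° E.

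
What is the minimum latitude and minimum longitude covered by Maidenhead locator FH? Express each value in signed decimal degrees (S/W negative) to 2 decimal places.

Field F=5, H=7: +5·20° lon, +7·10° lat → SW at lon -80°, lat -20°.
latitude -20.00, longitude -80.00.

-20.00, -80.00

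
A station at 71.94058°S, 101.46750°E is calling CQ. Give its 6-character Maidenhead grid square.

OB08rb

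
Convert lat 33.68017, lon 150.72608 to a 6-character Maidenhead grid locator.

QM53iq

Offset from 180°W / 90°S: lon 330.7261°, lat 123.6802°.
Field: 330.7261/20 → 16 → Q, 123.6802/10 → 12 → M; chars QM.
Square: 10.7261/2 → 5, 3.6802/1 → 3; chars 53.
Subsquare: 0.7261/0.0833333 → 8 → i, 0.6802/0.0416667 → 16 → q; chars iq.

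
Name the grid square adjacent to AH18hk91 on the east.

Longitude extended square 9; +1 → 10, wraps to 0, carry into subsquare.
Longitude subsquare h = 7; +1 → 8 = i.
The latitude characters are unchanged.

AH18ik01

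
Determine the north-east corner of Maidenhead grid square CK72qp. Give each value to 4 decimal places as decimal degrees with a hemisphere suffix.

12.6667° N, 124.5833° W

Field C=2, K=10: +2·20° lon, +10·10° lat → SW at lon -140°, lat 10°.
Square 7, 2: +7·2° lon, +2·1° lat → SW at lon -126°, lat 12°.
Subsquare q=16, p=15: +16·0.0833333° lon, +15·0.0416667° lat → SW at lon -124.667°, lat 12.625°.
Cell spans 0.0833333° lon × 0.0416667° lat. NE corner is SW corner plus one full cell.
latitude 12.6667° N, longitude 124.5833° W.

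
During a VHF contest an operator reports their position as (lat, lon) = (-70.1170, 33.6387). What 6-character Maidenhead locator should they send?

Add 180° to longitude and 90° to latitude: 213.6387, 19.8830.
Field (20°×10°, letters A–R): 213.6387/20 → 10 → K, 19.8830/10 → 1 → B; chars KB.
Square (2°×1°, digits 0–9): 13.6387/2 → 6, 9.8830/1 → 9; chars 69.
Subsquare (5′×2.5′, letters a–x): 1.6387/0.0833333 → 19 → t, 0.8830/0.0416667 → 21 → v; chars tv.

KB69tv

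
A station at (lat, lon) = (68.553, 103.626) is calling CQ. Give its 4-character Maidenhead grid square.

OP18

Shift to the Maidenhead origin (180°W, 90°S): lon 283.63, lat 158.55.
Field: lon ⌊283.63/20⌋ = 14 → O; lat ⌊158.55/10⌋ = 15 → P.
Square: lon ⌊3.63/2⌋ = 1; lat ⌊8.55/1⌋ = 8.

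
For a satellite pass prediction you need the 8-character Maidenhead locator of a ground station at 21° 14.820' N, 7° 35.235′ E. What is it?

JL31tf09

Shift to the Maidenhead origin (180°W, 90°S): lon 187.58725, lat 111.24700.
Field: lon ⌊187.58725/20⌋ = 9 → J; lat ⌊111.24700/10⌋ = 11 → L.
Square: lon ⌊7.58725/2⌋ = 3; lat ⌊1.24700/1⌋ = 1.
Subsquare: lon ⌊1.58725/0.0833333⌋ = 19 → t; lat ⌊0.24700/0.0416667⌋ = 5 → f.
Extended square: lon ⌊0.00392/0.00833333⌋ = 0; lat ⌊0.03867/0.00416667⌋ = 9.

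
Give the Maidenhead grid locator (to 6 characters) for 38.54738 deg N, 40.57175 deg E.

LM08gn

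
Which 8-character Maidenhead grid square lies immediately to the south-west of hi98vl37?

Longitude extended square 3; −1 → 2.
Latitude extended square 7; −1 → 6.

HI98vl26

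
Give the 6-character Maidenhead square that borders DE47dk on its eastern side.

Longitude subsquare d = 3; +1 → 4 = e.
The latitude characters are unchanged.

DE47ek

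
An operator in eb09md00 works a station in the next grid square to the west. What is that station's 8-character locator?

Longitude extended square 0; −1 → -1, wraps to 9, carry into subsquare.
Longitude subsquare m = 12; −1 → 11 = l.
The latitude characters are unchanged.

EB09ld90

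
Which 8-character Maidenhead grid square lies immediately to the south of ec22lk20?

EC22lj29

Latitude extended square 0; −1 → -1, wraps to 9, carry into subsquare.
Latitude subsquare k = 10; −1 → 9 = j.
The longitude characters are unchanged.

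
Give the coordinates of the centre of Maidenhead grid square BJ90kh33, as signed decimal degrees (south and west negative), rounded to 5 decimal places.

0.30625, -141.13750

Field B=1, J=9: +1·20° lon, +9·10° lat → SW at lon -160°, lat 0°.
Square 9, 0: +9·2° lon, +0·1° lat → SW at lon -142°, lat 0°.
Subsquare k=10, h=7: +10·0.0833333° lon, +7·0.0416667° lat → SW at lon -141.167°, lat 0.291667°.
Extended square 3, 3: +3·0.00833333° lon, +3·0.00416667° lat → SW at lon -141.142°, lat 0.304167°.
Cell spans 0.00833333° lon × 0.00416667° lat. Centre is SW corner plus half of each.
latitude 0.30625, longitude -141.13750.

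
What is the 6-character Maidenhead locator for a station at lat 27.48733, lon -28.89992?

HL57nl

Offset from 180°W / 90°S: lon 151.1001°, lat 117.4873°.
Field: 151.1001/20 → 7 → H, 117.4873/10 → 11 → L; chars HL.
Square: 11.1001/2 → 5, 7.4873/1 → 7; chars 57.
Subsquare: 1.1001/0.0833333 → 13 → n, 0.4873/0.0416667 → 11 → l; chars nl.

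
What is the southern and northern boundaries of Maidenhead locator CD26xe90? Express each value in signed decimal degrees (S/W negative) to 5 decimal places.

-53.83333, -53.82917

Field C=2, D=3: +2·20° lon, +3·10° lat → SW at lon -140°, lat -60°.
Square 2, 6: +2·2° lon, +6·1° lat → SW at lon -136°, lat -54°.
Subsquare x=23, e=4: +23·0.0833333° lon, +4·0.0416667° lat → SW at lon -134.083°, lat -53.8333°.
Extended square 9, 0: +9·0.00833333° lon, +0·0.00416667° lat → SW at lon -134.008°, lat -53.8333°.
Cell spans 0.00833333° lon × 0.00416667° lat.
south -53.83333, north -53.82917.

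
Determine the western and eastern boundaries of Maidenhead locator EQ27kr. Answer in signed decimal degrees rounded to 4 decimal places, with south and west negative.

-95.1667, -95.0833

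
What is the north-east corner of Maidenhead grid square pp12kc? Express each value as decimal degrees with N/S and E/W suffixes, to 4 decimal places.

Field P=15, P=15: +15·20° lon, +15·10° lat → SW at lon 120°, lat 60°.
Square 1, 2: +1·2° lon, +2·1° lat → SW at lon 122°, lat 62°.
Subsquare k=10, c=2: +10·0.0833333° lon, +2·0.0416667° lat → SW at lon 122.833°, lat 62.0833°.
Cell spans 0.0833333° lon × 0.0416667° lat. NE corner is SW corner plus one full cell.
latitude 62.1250° N, longitude 122.9167° E.

62.1250° N, 122.9167° E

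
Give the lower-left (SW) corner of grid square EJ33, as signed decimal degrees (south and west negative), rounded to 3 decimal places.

3.000, -94.000

Field E=4, J=9: +4·20° lon, +9·10° lat → SW at lon -100°, lat 0°.
Square 3, 3: +3·2° lon, +3·1° lat → SW at lon -94°, lat 3°.
latitude 3.000, longitude -94.000.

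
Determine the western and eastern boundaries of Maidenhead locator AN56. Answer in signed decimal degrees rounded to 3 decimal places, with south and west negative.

Field A=0, N=13: +0·20° lon, +13·10° lat → SW at lon -180°, lat 40°.
Square 5, 6: +5·2° lon, +6·1° lat → SW at lon -170°, lat 46°.
Cell spans 2° lon × 1° lat.
west -170.000, east -168.000.

-170.000, -168.000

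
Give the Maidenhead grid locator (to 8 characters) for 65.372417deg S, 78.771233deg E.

Offset from 180°W / 90°S: lon 258.77123°, lat 24.62758°.
Field: lon ⌊258.77123/20⌋ = 12 → M; lat ⌊24.62758/10⌋ = 2 → C.
Square: lon ⌊18.77123/2⌋ = 9; lat ⌊4.62758/1⌋ = 4.
Subsquare: lon ⌊0.77123/0.0833333⌋ = 9 → j; lat ⌊0.62758/0.0416667⌋ = 15 → p.
Extended square: lon ⌊0.02123/0.00833333⌋ = 2; lat ⌊0.00258/0.00416667⌋ = 0.

MC94jp20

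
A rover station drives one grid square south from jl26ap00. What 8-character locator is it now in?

JL26ao09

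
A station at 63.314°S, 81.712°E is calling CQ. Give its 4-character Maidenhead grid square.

NC06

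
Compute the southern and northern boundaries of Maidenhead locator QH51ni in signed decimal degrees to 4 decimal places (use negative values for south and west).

-18.6667, -18.6250

Field Q=16, H=7: +16·20° lon, +7·10° lat → SW at lon 140°, lat -20°.
Square 5, 1: +5·2° lon, +1·1° lat → SW at lon 150°, lat -19°.
Subsquare n=13, i=8: +13·0.0833333° lon, +8·0.0416667° lat → SW at lon 151.083°, lat -18.6667°.
Cell spans 0.0833333° lon × 0.0416667° lat.
south -18.6667, north -18.6250.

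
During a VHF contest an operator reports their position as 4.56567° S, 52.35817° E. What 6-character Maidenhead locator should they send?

Offset from 180°W / 90°S: lon 232.3582°, lat 85.4343°.
Field: lon ⌊232.3582/20⌋ = 11 → L; lat ⌊85.4343/10⌋ = 8 → I.
Square: lon ⌊12.3582/2⌋ = 6; lat ⌊5.4343/1⌋ = 5.
Subsquare: lon ⌊0.3582/0.0833333⌋ = 4 → e; lat ⌊0.4343/0.0416667⌋ = 10 → k.

LI65ek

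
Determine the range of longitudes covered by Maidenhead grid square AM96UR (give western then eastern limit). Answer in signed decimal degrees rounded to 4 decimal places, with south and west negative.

-160.3333, -160.2500

Field A=0, M=12: +0·20° lon, +12·10° lat → SW at lon -180°, lat 30°.
Square 9, 6: +9·2° lon, +6·1° lat → SW at lon -162°, lat 36°.
Subsquare u=20, r=17: +20·0.0833333° lon, +17·0.0416667° lat → SW at lon -160.333°, lat 36.7083°.
Cell spans 0.0833333° lon × 0.0416667° lat.
west -160.3333, east -160.2500.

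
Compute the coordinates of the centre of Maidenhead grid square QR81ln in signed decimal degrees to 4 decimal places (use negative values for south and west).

81.5625, 156.9583

Field Q=16, R=17: +16·20° lon, +17·10° lat → SW at lon 140°, lat 80°.
Square 8, 1: +8·2° lon, +1·1° lat → SW at lon 156°, lat 81°.
Subsquare l=11, n=13: +11·0.0833333° lon, +13·0.0416667° lat → SW at lon 156.917°, lat 81.5417°.
Cell spans 0.0833333° lon × 0.0416667° lat. Centre is SW corner plus half of each.
latitude 81.5625, longitude 156.9583.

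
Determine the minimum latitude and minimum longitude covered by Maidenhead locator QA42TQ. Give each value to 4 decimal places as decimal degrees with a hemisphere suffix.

Field Q=16, A=0: +16·20° lon, +0·10° lat → SW at lon 140°, lat -90°.
Square 4, 2: +4·2° lon, +2·1° lat → SW at lon 148°, lat -88°.
Subsquare t=19, q=16: +19·0.0833333° lon, +16·0.0416667° lat → SW at lon 149.583°, lat -87.3333°.
latitude 87.3333° S, longitude 149.5833° E.

87.3333° S, 149.5833° E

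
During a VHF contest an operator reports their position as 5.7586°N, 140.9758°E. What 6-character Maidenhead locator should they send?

Add 180° to longitude and 90° to latitude: 320.9758, 95.7586.
Field: 320.9758/20 → 16 → Q, 95.7586/10 → 9 → J; chars QJ.
Square: 0.9758/2 → 0, 5.7586/1 → 5; chars 05.
Subsquare: 0.9758/0.0833333 → 11 → l, 0.7586/0.0416667 → 18 → s; chars ls.

QJ05ls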